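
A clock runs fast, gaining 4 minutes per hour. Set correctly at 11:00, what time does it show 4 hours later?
For every 60 true minutes, the faulty clock advances 60 + 4 = 64 minutes.
True elapsed: 4 hours = 240 minutes.
Faulty clock advances: 240 x 64/60 = 256 minutes (drift: 16 minutes ahead).
Shown time: 11:00 + 256 minutes = 3:16.

Final answer: 3:16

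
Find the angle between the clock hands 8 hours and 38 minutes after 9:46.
First find the time 8 hours and 38 minutes after 9:46.
Total minutes: 9 x 60 + 46 + 8 x 60 + 38 = 1104.
1104 mod 720 = 384 minutes = 6:24.
Now compute the angle at 6:24:
Hour hand: 6 x 30 + 24 x 0.5 = 192 degrees
Minute hand: 24 x 6 = 144 degrees
Difference: |192 - 144| = 48 degrees
The angle is 48 degrees

Final answer: 48 degrees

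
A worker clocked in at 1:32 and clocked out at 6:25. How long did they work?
From 1:32 to 6:25:
(6 x 60 + 25) - (1 x 60 + 32) = 385 - 92 = 293 minutes
= 4 hours and 53 minutes

Final answer: 4 hours and 53 minutes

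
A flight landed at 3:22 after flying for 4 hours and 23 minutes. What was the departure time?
Starting time: 3:22 = 202 total minutes past 12:00
Subtracting: 4 hours and 23 minutes = 263 minutes
202 - 263 = -61 (negative, add 12 hours = 720) = 659 minutes
= 10 hours and 59 minutes past 12:00 = 10:59

Final answer: 10:59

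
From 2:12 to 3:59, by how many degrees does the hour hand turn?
The hour hand moves 0.5 degrees per minute.
Time elapsed: 3:59 - 2:12 = 107 minutes
Angular displacement: 107 x 0.5 = 53.5 degrees

Final answer: 53.5 degrees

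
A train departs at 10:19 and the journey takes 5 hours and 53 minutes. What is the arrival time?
Starting time: 10:19
Adding 53 minutes to 19 minutes: 19 + 53 = 72 minutes = 1 hour and 12 minutes
Adding 5 hours: 10 + 5 + 1 (carry) = 16 - 12 = 4
Final time: 4:12

Final answer: 4:12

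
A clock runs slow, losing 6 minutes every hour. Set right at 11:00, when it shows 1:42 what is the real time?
For every 60 true minutes, the faulty clock advances 54 minutes, so 1 faulty-clock minute corresponds to 60/54 true minutes.
From 11:00 to 1:42 on the faulty dial is 162 minutes.
True elapsed: 162 x 60/54 = 180 minutes = 3 hours.
True time: 11:00 + 3 hours = 2:00.

Final answer: 2:00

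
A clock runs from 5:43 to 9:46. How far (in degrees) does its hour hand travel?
The hour hand moves 0.5 degrees per minute.
Time elapsed: 9:46 - 5:43 = 243 minutes
Angular displacement: 243 x 0.5 = 121.5 degrees

Final answer: 121.5 degrees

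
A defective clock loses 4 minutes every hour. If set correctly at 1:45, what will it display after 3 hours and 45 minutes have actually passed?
For every 60 true minutes, the faulty clock advances 60 - 4 = 56 minutes.
True elapsed: 3 hours and 45 minutes = 225 minutes.
Faulty clock advances: 225 x 56/60 = 210 minutes (drift: 15 minutes behind).
Shown time: 1:45 + 210 minutes = 5:15.

Final answer: 5:15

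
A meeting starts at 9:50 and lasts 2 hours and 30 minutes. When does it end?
Starting time: 9:50
Adding 30 minutes to 50 minutes: 50 + 30 = 80 minutes = 1 hour and 20 minutes
Adding 2 hours: 9 + 2 + 1 (carry) = 12
Final time: 12:20

Final answer: 12:20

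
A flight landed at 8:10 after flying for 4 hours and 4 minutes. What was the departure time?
Starting time: 8:10 = 490 total minutes past 12:00
Subtracting: 4 hours and 4 minutes = 244 minutes
490 - 244 = 246 minutes
= 4 hours and 6 minutes past 12:00 = 4:06

Final answer: 4:06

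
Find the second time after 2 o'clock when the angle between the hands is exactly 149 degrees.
At t minutes past 2:00, the hour hand is at 30 x 2 + 0.5t degrees and the minute hand is at 6t degrees.
The smaller angle between them is 149 degrees when |30H - 5.5t| = 149 or |30H - 5.5t| = 211.
With H = 2, solve 30 x 2 - 5.5t = +/- target for each target:
  t = (30 x 2 - 149) / 5.5 = -16.18 (outside (0, 60))
  t = (30 x 2 + 149) / 5.5 = 38
  t = (30 x 2 - 211) / 5.5 = -27.45 (outside (0, 60))
  t = (30 x 2 + 211) / 5.5 = 49.27
Valid solutions in (0, 60): {38, 49.27} minutes.
The second occurrence is t = 49.27 minutes.
The hands form a 149-degree angle at 49.27 minutes past 2:00.

Final answer: 49.27 minutes past 2:00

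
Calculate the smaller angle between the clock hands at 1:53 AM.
Hour hand position: 1 x 30 + 53 x 0.5 = 56.5 degrees
Minute hand position: 53 x 6 = 318 degrees
Difference: |56.5 - 318| = 261.5 degrees
Since 261.5 > 180, the smaller angle is 360 - 261.5 = 98.5 degrees

Final answer: 98.5 degrees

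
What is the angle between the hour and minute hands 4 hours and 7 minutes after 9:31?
First find the time 4 hours and 7 minutes after 9:31.
Total minutes: 9 x 60 + 31 + 4 x 60 + 7 = 818.
818 mod 720 = 98 minutes = 1:38.
Now compute the angle at 1:38:
Hour hand: 1 x 30 + 38 x 0.5 = 49 degrees
Minute hand: 38 x 6 = 228 degrees
Difference: |49 - 228| = 179 degrees
The angle is 179 degrees

Final answer: 179 degrees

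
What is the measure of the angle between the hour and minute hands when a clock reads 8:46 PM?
Hour hand position: 8 x 30 + 46 x 0.5 = 263 degrees
Minute hand position: 46 x 6 = 276 degrees
Difference: |263 - 276| = 13 degrees
The angle between the hands is 13 degrees

Final answer: 13 degrees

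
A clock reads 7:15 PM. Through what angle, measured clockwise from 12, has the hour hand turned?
The hour hand moves 30 degrees per hour and 0.5 degrees per minute.
At 7:15: (7) x 30 + 15 x 0.5 = 210 + 7.5 = 217.5 degrees

Final answer: 217.5 degrees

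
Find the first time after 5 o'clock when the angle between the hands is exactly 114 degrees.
At t minutes past 5:00, the hour hand is at 30 x 5 + 0.5t degrees and the minute hand is at 6t degrees.
The smaller angle between them is 114 degrees when |30H - 5.5t| = 114 or |30H - 5.5t| = 246.
With H = 5, solve 30 x 5 - 5.5t = +/- target for each target:
  t = (30 x 5 - 114) / 5.5 = 6.55
  t = (30 x 5 + 114) / 5.5 = 48
  t = (30 x 5 - 246) / 5.5 = -17.45 (outside (0, 60))
  t = (30 x 5 + 246) / 5.5 = 72 (outside (0, 60))
Valid solutions in (0, 60): {6.55, 48} minutes.
The first occurrence is t = 6.55 minutes.
The hands form a 114-degree angle at 6.55 minutes past 5:00.

Final answer: 6.55 minutes past 5:00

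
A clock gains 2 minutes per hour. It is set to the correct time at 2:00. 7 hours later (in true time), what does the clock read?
For every 60 true minutes, the faulty clock advances 60 + 2 = 62 minutes.
True elapsed: 7 hours = 420 minutes.
Faulty clock advances: 420 x 62/60 = 434 minutes (drift: 14 minutes ahead).
Shown time: 2:00 + 434 minutes = 9:14.

Final answer: 9:14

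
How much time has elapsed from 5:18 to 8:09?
From 5:18 to 8:09:
(8 x 60 + 9) - (5 x 60 + 18) = 489 - 318 = 171 minutes
= 2 hours and 51 minutes

Final answer: 2 hours and 51 minutes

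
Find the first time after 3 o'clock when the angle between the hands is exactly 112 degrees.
At t minutes past 3:00, the hour hand is at 30 x 3 + 0.5t degrees and the minute hand is at 6t degrees.
The smaller angle between them is 112 degrees when |30H - 5.5t| = 112 or |30H - 5.5t| = 248.
With H = 3, solve 30 x 3 - 5.5t = +/- target for each target:
  t = (30 x 3 - 112) / 5.5 = -4 (outside (0, 60))
  t = (30 x 3 + 112) / 5.5 = 36.73
  t = (30 x 3 - 248) / 5.5 = -28.73 (outside (0, 60))
  t = (30 x 3 + 248) / 5.5 = 61.45 (outside (0, 60))
Valid solutions in (0, 60): {36.73} minutes.
The first occurrence is t = 36.73 minutes.
The hands form a 112-degree angle at 36.73 minutes past 3:00.

Final answer: 36.73 minutes past 3:00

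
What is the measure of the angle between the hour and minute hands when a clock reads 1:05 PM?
Hour hand position: 1 x 30 + 5 x 0.5 = 32.5 degrees
Minute hand position: 5 x 6 = 30 degrees
Difference: |32.5 - 30| = 2.5 degrees
The angle between the hands is 2.5 degrees

Final answer: 2.5 degrees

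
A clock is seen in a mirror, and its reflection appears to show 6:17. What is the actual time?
Reflection across the vertical (12-6) axis maps a hand at angle A degrees to (360 - A) degrees, which sends a reading of T minutes past 12:00 to (720 - T) minutes past 12:00.
Mirror reads 6:17 = 377 minutes past 12:00.
Actual time: (720 - 377) mod 720 = 343 minutes = 5:43.

Final answer: 5:43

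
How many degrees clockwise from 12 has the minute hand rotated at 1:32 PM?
The minute hand moves 6 degrees per minute.
At 1:32: 32 x 6 = 192 degrees

Final answer: 192 degrees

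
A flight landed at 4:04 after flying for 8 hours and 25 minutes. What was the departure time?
Starting time: 4:04 = 244 total minutes past 12:00
Subtracting: 8 hours and 25 minutes = 505 minutes
244 - 505 = -261 (negative, add 12 hours = 720) = 459 minutes
= 7 hours and 39 minutes past 12:00 = 7:39

Final answer: 7:39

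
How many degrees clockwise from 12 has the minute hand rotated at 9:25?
The minute hand moves 6 degrees per minute.
At 9:25: 25 x 6 = 150 degrees

Final answer: 150 degrees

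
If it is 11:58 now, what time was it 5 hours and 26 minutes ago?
Starting time: 11:58 = 718 total minutes past 12:00
Subtracting: 5 hours and 26 minutes = 326 minutes
718 - 326 = 392 minutes
= 6 hours and 32 minutes past 12:00 = 6:32

Final answer: 6:32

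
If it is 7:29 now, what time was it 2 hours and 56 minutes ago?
Starting time: 7:29 = 449 total minutes past 12:00
Subtracting: 2 hours and 56 minutes = 176 minutes
449 - 176 = 273 minutes
= 4 hours and 33 minutes past 12:00 = 4:33

Final answer: 4:33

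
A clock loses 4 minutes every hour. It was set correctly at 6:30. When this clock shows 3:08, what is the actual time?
For every 60 true minutes, the faulty clock advances 56 minutes, so 1 faulty-clock minute corresponds to 60/56 true minutes.
From 6:30 to 3:08 on the faulty dial is 518 minutes.
True elapsed: 518 x 60/56 = 555 minutes = 9 hours and 15 minutes.
True time: 6:30 + 9 hours and 15 minutes = 3:45.

Final answer: 3:45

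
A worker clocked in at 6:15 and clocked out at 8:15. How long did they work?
From 6:15 to 8:15:
(8 x 60 + 15) - (6 x 60 + 15) = 495 - 375 = 120 minutes
= 2 hours

Final answer: 2 hours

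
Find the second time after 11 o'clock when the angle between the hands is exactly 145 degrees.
At t minutes past 11:00, the hour hand is at 30 x 11 + 0.5t degrees and the minute hand is at 6t degrees.
The smaller angle between them is 145 degrees when |30H - 5.5t| = 145 or |30H - 5.5t| = 215.
With H = 11, solve 30 x 11 - 5.5t = +/- target for each target:
  t = (30 x 11 - 145) / 5.5 = 33.64
  t = (30 x 11 + 145) / 5.5 = 86.36 (outside (0, 60))
  t = (30 x 11 - 215) / 5.5 = 20.91
  t = (30 x 11 + 215) / 5.5 = 99.09 (outside (0, 60))
Valid solutions in (0, 60): {20.91, 33.64} minutes.
The second occurrence is t = 33.64 minutes.
The hands form a 145-degree angle at 33.64 minutes past 11:00.

Final answer: 33.64 minutes past 11:00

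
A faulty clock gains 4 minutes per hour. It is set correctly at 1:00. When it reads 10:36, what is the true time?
For every 60 true minutes, the faulty clock advances 64 minutes, so 1 faulty-clock minute corresponds to 60/64 true minutes.
From 1:00 to 10:36 on the faulty dial is 576 minutes.
True elapsed: 576 x 60/64 = 540 minutes = 9 hours.
True time: 1:00 + 9 hours = 10:00.

Final answer: 10:00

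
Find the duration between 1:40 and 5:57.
From 1:40 to 5:57:
(5 x 60 + 57) - (1 x 60 + 40) = 357 - 100 = 257 minutes
= 4 hours and 17 minutes

Final answer: 4 hours and 17 minutes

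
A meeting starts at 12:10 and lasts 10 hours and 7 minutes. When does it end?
Starting time: 12:10
Adding 7 minutes to 10 minutes: 10 + 7 = 17 minutes
Adding 10 hours: 12 + 10 = 22 - 12 = 10
Final time: 10:17

Final answer: 10:17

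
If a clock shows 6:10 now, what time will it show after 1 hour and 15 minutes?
Starting time: 6:10
Adding 15 minutes to 10 minutes: 10 + 15 = 25 minutes
Adding 1 hour: 6 + 1 = 7
Final time: 7:25

Final answer: 7:25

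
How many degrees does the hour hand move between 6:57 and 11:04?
The hour hand moves 0.5 degrees per minute.
Time elapsed: 11:04 - 6:57 = 247 minutes
Angular displacement: 247 x 0.5 = 123.5 degrees

Final answer: 123.5 degrees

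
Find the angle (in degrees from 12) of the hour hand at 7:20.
The hour hand moves 30 degrees per hour and 0.5 degrees per minute.
At 7:20: (7) x 30 + 20 x 0.5 = 210 + 10 = 220 degrees

Final answer: 220 degrees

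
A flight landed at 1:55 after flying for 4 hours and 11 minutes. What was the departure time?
Starting time: 1:55 = 115 total minutes past 12:00
Subtracting: 4 hours and 11 minutes = 251 minutes
115 - 251 = -136 (negative, add 12 hours = 720) = 584 minutes
= 9 hours and 44 minutes past 12:00 = 9:44

Final answer: 9:44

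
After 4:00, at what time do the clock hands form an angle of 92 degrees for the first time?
At t minutes past 4:00, the hour hand is at 30 x 4 + 0.5t degrees and the minute hand is at 6t degrees.
The smaller angle between them is 92 degrees when |30H - 5.5t| = 92 or |30H - 5.5t| = 268.
With H = 4, solve 30 x 4 - 5.5t = +/- target for each target:
  t = (30 x 4 - 92) / 5.5 = 5.09
  t = (30 x 4 + 92) / 5.5 = 38.55
  t = (30 x 4 - 268) / 5.5 = -26.91 (outside (0, 60))
  t = (30 x 4 + 268) / 5.5 = 70.55 (outside (0, 60))
Valid solutions in (0, 60): {5.09, 38.55} minutes.
The first occurrence is t = 5.09 minutes.
The hands form a 92-degree angle at 5.09 minutes past 4:00.

Final answer: 5.09 minutes past 4:00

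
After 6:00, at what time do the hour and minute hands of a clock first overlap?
The minute hand gains 5.5 degrees per minute on the hour hand.
At 6:00, the hour hand is at 180 degrees and the minute hand is at 0 degrees.
The gap is 180 degrees. Time to close: 180/5.5 = 60 x 6/11 = 32.73 minutes.
The hands overlap at 32.73 minutes past 6:00.

Final answer: 32.73 minutes past 6:00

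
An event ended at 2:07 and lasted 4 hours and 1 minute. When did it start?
Starting time: 2:07 = 127 total minutes past 12:00
Subtracting: 4 hours and 1 minute = 241 minutes
127 - 241 = -114 (negative, add 12 hours = 720) = 606 minutes
= 10 hours and 6 minutes past 12:00 = 10:06

Final answer: 10:06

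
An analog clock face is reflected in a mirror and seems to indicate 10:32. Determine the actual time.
Reflection across the vertical (12-6) axis maps a hand at angle A degrees to (360 - A) degrees, which sends a reading of T minutes past 12:00 to (720 - T) minutes past 12:00.
Mirror reads 10:32 = 632 minutes past 12:00.
Actual time: (720 - 632) mod 720 = 88 minutes = 1:28.

Final answer: 1:28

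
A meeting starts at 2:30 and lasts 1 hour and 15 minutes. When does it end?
Starting time: 2:30
Adding 15 minutes to 30 minutes: 30 + 15 = 45 minutes
Adding 1 hour: 2 + 1 = 3
Final time: 3:45

Final answer: 3:45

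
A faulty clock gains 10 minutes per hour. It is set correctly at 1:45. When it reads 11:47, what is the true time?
For every 60 true minutes, the faulty clock advances 70 minutes, so 1 faulty-clock minute corresponds to 60/70 true minutes.
From 1:45 to 11:47 on the faulty dial is 602 minutes.
True elapsed: 602 x 60/70 = 516 minutes = 8 hours and 36 minutes.
True time: 1:45 + 8 hours and 36 minutes = 10:21.

Final answer: 10:21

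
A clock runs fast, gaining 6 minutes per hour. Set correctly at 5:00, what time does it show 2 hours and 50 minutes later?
For every 60 true minutes, the faulty clock advances 60 + 6 = 66 minutes.
True elapsed: 2 hours and 50 minutes = 170 minutes.
Faulty clock advances: 170 x 66/60 = 187 minutes (drift: 17 minutes ahead).
Shown time: 5:00 + 187 minutes = 8:07.

Final answer: 8:07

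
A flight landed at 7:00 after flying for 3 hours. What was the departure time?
Starting time: 7:00 = 420 total minutes past 12:00
Subtracting: 3 hours = 180 minutes
420 - 180 = 240 minutes
= 4 hours past 12:00 = 4:00

Final answer: 4:00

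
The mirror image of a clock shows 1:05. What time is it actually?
Reflection across the vertical (12-6) axis maps a hand at angle A degrees to (360 - A) degrees, which sends a reading of T minutes past 12:00 to (720 - T) minutes past 12:00.
Mirror reads 1:05 = 65 minutes past 12:00.
Actual time: (720 - 65) mod 720 = 655 minutes = 10:55.

Final answer: 10:55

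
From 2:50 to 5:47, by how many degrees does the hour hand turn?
The hour hand moves 0.5 degrees per minute.
Time elapsed: 5:47 - 2:50 = 177 minutes
Angular displacement: 177 x 0.5 = 88.5 degrees

Final answer: 88.5 degrees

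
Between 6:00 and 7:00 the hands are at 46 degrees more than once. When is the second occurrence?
At t minutes past 6:00, the hour hand is at 30 x 6 + 0.5t degrees and the minute hand is at 6t degrees.
The smaller angle between them is 46 degrees when |30H - 5.5t| = 46 or |30H - 5.5t| = 314.
With H = 6, solve 30 x 6 - 5.5t = +/- target for each target:
  t = (30 x 6 - 46) / 5.5 = 24.36
  t = (30 x 6 + 46) / 5.5 = 41.09
  t = (30 x 6 - 314) / 5.5 = -24.36 (outside (0, 60))
  t = (30 x 6 + 314) / 5.5 = 89.82 (outside (0, 60))
Valid solutions in (0, 60): {24.36, 41.09} minutes.
The second occurrence is t = 41.09 minutes.
The hands form a 46-degree angle at 41.09 minutes past 6:00.

Final answer: 41.09 minutes past 6:00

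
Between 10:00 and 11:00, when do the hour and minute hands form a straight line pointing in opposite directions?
For hands to be 180 degrees apart: |30H - 5.5t| = 180
With H = 10: t = (30 x 10 + 180)/5.5 = 87.27 or t = (30 x 10 - 180)/5.5 = 21.82
First valid solution (0 < t < 60): t = 21.82 minutes
The hands are opposite at 21.82 minutes past 10:00.

Final answer: 21.82 minutes past 10:00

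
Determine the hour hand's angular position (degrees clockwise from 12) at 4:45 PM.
The hour hand moves 30 degrees per hour and 0.5 degrees per minute.
At 4:45: (4) x 30 + 45 x 0.5 = 120 + 22.5 = 142.5 degrees

Final answer: 142.5 degrees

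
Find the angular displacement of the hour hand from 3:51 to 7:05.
The hour hand moves 0.5 degrees per minute.
Time elapsed: 7:05 - 3:51 = 194 minutes
Angular displacement: 194 x 0.5 = 97 degrees

Final answer: 97 degrees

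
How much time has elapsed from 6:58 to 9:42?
From 6:58 to 9:42:
(9 x 60 + 42) - (6 x 60 + 58) = 582 - 418 = 164 minutes
= 2 hours and 44 minutes

Final answer: 2 hours and 44 minutes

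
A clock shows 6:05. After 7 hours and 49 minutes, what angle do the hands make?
First find the time 7 hours and 49 minutes after 6:05.
Total minutes: 6 x 60 + 5 + 7 x 60 + 49 = 834.
834 mod 720 = 114 minutes = 1:54.
Now compute the angle at 1:54:
Hour hand: 1 x 30 + 54 x 0.5 = 57 degrees
Minute hand: 54 x 6 = 324 degrees
Difference: |57 - 324| = 267 degrees
Smaller angle: 360 - 267 = 93 degrees

Final answer: 93 degrees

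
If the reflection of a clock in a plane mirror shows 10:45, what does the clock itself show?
Reflection across the vertical (12-6) axis maps a hand at angle A degrees to (360 - A) degrees, which sends a reading of T minutes past 12:00 to (720 - T) minutes past 12:00.
Mirror reads 10:45 = 645 minutes past 12:00.
Actual time: (720 - 645) mod 720 = 75 minutes = 1:15.

Final answer: 1:15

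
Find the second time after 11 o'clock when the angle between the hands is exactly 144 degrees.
At t minutes past 11:00, the hour hand is at 30 x 11 + 0.5t degrees and the minute hand is at 6t degrees.
The smaller angle between them is 144 degrees when |30H - 5.5t| = 144 or |30H - 5.5t| = 216.
With H = 11, solve 30 x 11 - 5.5t = +/- target for each target:
  t = (30 x 11 - 144) / 5.5 = 33.82
  t = (30 x 11 + 144) / 5.5 = 86.18 (outside (0, 60))
  t = (30 x 11 - 216) / 5.5 = 20.73
  t = (30 x 11 + 216) / 5.5 = 99.27 (outside (0, 60))
Valid solutions in (0, 60): {20.73, 33.82} minutes.
The second occurrence is t = 33.82 minutes.
The hands form a 144-degree angle at 33.82 minutes past 11:00.

Final answer: 33.82 minutes past 11:00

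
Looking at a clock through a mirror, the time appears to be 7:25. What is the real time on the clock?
Reflection across the vertical (12-6) axis maps a hand at angle A degrees to (360 - A) degrees, which sends a reading of T minutes past 12:00 to (720 - T) minutes past 12:00.
Mirror reads 7:25 = 445 minutes past 12:00.
Actual time: (720 - 445) mod 720 = 275 minutes = 4:35.

Final answer: 4:35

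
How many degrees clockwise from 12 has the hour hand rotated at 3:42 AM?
The hour hand moves 30 degrees per hour and 0.5 degrees per minute.
At 3:42: (3) x 30 + 42 x 0.5 = 90 + 21 = 111 degrees

Final answer: 111 degrees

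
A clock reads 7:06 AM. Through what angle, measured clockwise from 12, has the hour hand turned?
The hour hand moves 30 degrees per hour and 0.5 degrees per minute.
At 7:06: (7) x 30 + 6 x 0.5 = 210 + 3 = 213 degrees

Final answer: 213 degrees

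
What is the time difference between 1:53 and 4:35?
From 1:53 to 4:35:
(4 x 60 + 35) - (1 x 60 + 53) = 275 - 113 = 162 minutes
= 2 hours and 42 minutes

Final answer: 2 hours and 42 minutes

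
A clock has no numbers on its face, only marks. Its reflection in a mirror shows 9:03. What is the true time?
Reflection across the vertical (12-6) axis maps a hand at angle A degrees to (360 - A) degrees, which sends a reading of T minutes past 12:00 to (720 - T) minutes past 12:00.
Mirror reads 9:03 = 543 minutes past 12:00.
Actual time: (720 - 543) mod 720 = 177 minutes = 2:57.

Final answer: 2:57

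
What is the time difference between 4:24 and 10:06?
From 4:24 to 10:06:
(10 x 60 + 6) - (4 x 60 + 24) = 606 - 264 = 342 minutes
= 5 hours and 42 minutes

Final answer: 5 hours and 42 minutes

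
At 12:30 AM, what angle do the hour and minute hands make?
Hour hand position: 0 x 30 + 30 x 0.5 = 15 degrees
Minute hand position: 30 x 6 = 180 degrees
Difference: |15 - 180| = 165 degrees
The angle between the hands is 165 degrees

Final answer: 165 degrees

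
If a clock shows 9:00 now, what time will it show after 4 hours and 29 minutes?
Starting time: 9:00
Adding 29 minutes to 0 minutes: 0 + 29 = 29 minutes
Adding 4 hours: 9 + 4 = 13 - 12 = 1
Final time: 1:29

Final answer: 1:29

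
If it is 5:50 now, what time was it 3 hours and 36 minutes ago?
Starting time: 5:50 = 350 total minutes past 12:00
Subtracting: 3 hours and 36 minutes = 216 minutes
350 - 216 = 134 minutes
= 2 hours and 14 minutes past 12:00 = 2:14

Final answer: 2:14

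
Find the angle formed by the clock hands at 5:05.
Hour hand position: 5 x 30 + 5 x 0.5 = 152.5 degrees
Minute hand position: 5 x 6 = 30 degrees
Difference: |152.5 - 30| = 122.5 degrees
The angle between the hands is 122.5 degrees

Final answer: 122.5 degrees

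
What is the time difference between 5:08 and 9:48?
From 5:08 to 9:48:
(9 x 60 + 48) - (5 x 60 + 8) = 588 - 308 = 280 minutes
= 4 hours and 40 minutes

Final answer: 4 hours and 40 minutes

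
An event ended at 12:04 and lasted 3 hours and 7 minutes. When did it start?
Starting time: 12:04 = 4 total minutes past 12:00
Subtracting: 3 hours and 7 minutes = 187 minutes
4 - 187 = -183 (negative, add 12 hours = 720) = 537 minutes
= 8 hours and 57 minutes past 12:00 = 8:57

Final answer: 8:57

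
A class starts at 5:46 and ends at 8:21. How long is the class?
From 5:46 to 8:21:
(8 x 60 + 21) - (5 x 60 + 46) = 501 - 346 = 155 minutes
= 2 hours and 35 minutes

Final answer: 2 hours and 35 minutes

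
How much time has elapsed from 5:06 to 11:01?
From 5:06 to 11:01:
(11 x 60 + 1) - (5 x 60 + 6) = 661 - 306 = 355 minutes
= 5 hours and 55 minutes

Final answer: 5 hours and 55 minutes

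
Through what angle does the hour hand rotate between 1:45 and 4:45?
The hour hand moves 0.5 degrees per minute.
Time elapsed: 4:45 - 1:45 = 180 minutes
Angular displacement: 180 x 0.5 = 90 degrees

Final answer: 90 degrees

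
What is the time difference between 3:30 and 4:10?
From 3:30 to 4:10:
(4 x 60 + 10) - (3 x 60 + 30) = 250 - 210 = 40 minutes
= 40 minutes

Final answer: 40 minutes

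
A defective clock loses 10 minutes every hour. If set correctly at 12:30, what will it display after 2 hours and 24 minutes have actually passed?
For every 60 true minutes, the faulty clock advances 60 - 10 = 50 minutes.
True elapsed: 2 hours and 24 minutes = 144 minutes.
Faulty clock advances: 144 x 50/60 = 120 minutes (drift: 24 minutes behind).
Shown time: 12:30 + 120 minutes = 2:30.

Final answer: 2:30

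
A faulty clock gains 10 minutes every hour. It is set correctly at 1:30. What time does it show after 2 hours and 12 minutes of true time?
For every 60 true minutes, the faulty clock advances 60 + 10 = 70 minutes.
True elapsed: 2 hours and 12 minutes = 132 minutes.
Faulty clock advances: 132 x 70/60 = 154 minutes (drift: 22 minutes ahead).
Shown time: 1:30 + 154 minutes = 4:04.

Final answer: 4:04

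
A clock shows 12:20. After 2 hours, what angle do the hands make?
First find the time 2 hours after 12:20.
Total minutes: 12 x 60 + 20 + 2 x 60 + 0 = 860.
860 mod 720 = 140 minutes = 2:20.
Now compute the angle at 2:20:
Hour hand: 2 x 30 + 20 x 0.5 = 70 degrees
Minute hand: 20 x 6 = 120 degrees
Difference: |70 - 120| = 50 degrees
The angle is 50 degrees

Final answer: 50 degrees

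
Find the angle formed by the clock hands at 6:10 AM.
Hour hand position: 6 x 30 + 10 x 0.5 = 185 degrees
Minute hand position: 10 x 6 = 60 degrees
Difference: |185 - 60| = 125 degrees
The angle between the hands is 125 degrees

Final answer: 125 degrees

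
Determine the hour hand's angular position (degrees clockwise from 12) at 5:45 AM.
The hour hand moves 30 degrees per hour and 0.5 degrees per minute.
At 5:45: (5) x 30 + 45 x 0.5 = 150 + 22.5 = 172.5 degrees

Final answer: 172.5 degrees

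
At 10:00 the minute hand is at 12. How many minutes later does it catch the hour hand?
The minute hand gains 5.5 degrees per minute on the hour hand.
At 10:00, the hour hand is at 300 degrees and the minute hand is at 0 degrees.
The gap is 300 degrees. Time to close: 300/5.5 = 60 x 10/11 = 54.55 minutes.
The hands overlap at 54.55 minutes past 10:00.

Final answer: 54.55 minutes past 10:00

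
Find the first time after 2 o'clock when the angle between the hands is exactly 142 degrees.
At t minutes past 2:00, the hour hand is at 30 x 2 + 0.5t degrees and the minute hand is at 6t degrees.
The smaller angle between them is 142 degrees when |30H - 5.5t| = 142 or |30H - 5.5t| = 218.
With H = 2, solve 30 x 2 - 5.5t = +/- target for each target:
  t = (30 x 2 - 142) / 5.5 = -14.91 (outside (0, 60))
  t = (30 x 2 + 142) / 5.5 = 36.73
  t = (30 x 2 - 218) / 5.5 = -28.73 (outside (0, 60))
  t = (30 x 2 + 218) / 5.5 = 50.55
Valid solutions in (0, 60): {36.73, 50.55} minutes.
The first occurrence is t = 36.73 minutes.
The hands form a 142-degree angle at 36.73 minutes past 2:00.

Final answer: 36.73 minutes past 2:00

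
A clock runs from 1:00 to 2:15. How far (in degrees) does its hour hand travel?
The hour hand moves 0.5 degrees per minute.
Time elapsed: 2:15 - 1:00 = 75 minutes
Angular displacement: 75 x 0.5 = 37.5 degrees

Final answer: 37.5 degrees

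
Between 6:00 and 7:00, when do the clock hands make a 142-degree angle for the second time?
At t minutes past 6:00, the hour hand is at 30 x 6 + 0.5t degrees and the minute hand is at 6t degrees.
The smaller angle between them is 142 degrees when |30H - 5.5t| = 142 or |30H - 5.5t| = 218.
With H = 6, solve 30 x 6 - 5.5t = +/- target for each target:
  t = (30 x 6 - 142) / 5.5 = 6.91
  t = (30 x 6 + 142) / 5.5 = 58.55
  t = (30 x 6 - 218) / 5.5 = -6.91 (outside (0, 60))
  t = (30 x 6 + 218) / 5.5 = 72.36 (outside (0, 60))
Valid solutions in (0, 60): {6.91, 58.55} minutes.
The second occurrence is t = 58.55 minutes.
The hands form a 142-degree angle at 58.55 minutes past 6:00.

Final answer: 58.55 minutes past 6:00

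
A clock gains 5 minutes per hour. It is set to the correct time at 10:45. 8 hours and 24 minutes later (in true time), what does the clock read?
For every 60 true minutes, the faulty clock advances 60 + 5 = 65 minutes.
True elapsed: 8 hours and 24 minutes = 504 minutes.
Faulty clock advances: 504 x 65/60 = 546 minutes (drift: 42 minutes ahead).
Shown time: 10:45 + 546 minutes = 7:51.

Final answer: 7:51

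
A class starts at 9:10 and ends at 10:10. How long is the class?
From 9:10 to 10:10:
(10 x 60 + 10) - (9 x 60 + 10) = 610 - 550 = 60 minutes
= 1 hour

Final answer: 1 hour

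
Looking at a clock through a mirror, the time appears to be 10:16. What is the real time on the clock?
Reflection across the vertical (12-6) axis maps a hand at angle A degrees to (360 - A) degrees, which sends a reading of T minutes past 12:00 to (720 - T) minutes past 12:00.
Mirror reads 10:16 = 616 minutes past 12:00.
Actual time: (720 - 616) mod 720 = 104 minutes = 1:44.

Final answer: 1:44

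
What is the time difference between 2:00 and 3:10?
From 2:00 to 3:10:
(3 x 60 + 10) - (2 x 60 + 0) = 190 - 120 = 70 minutes
= 1 hour and 10 minutes

Final answer: 1 hour and 10 minutes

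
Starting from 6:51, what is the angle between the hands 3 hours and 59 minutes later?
First find the time 3 hours and 59 minutes after 6:51.
Total minutes: 6 x 60 + 51 + 3 x 60 + 59 = 650.
650 mod 720 = 650 minutes = 10:50.
Now compute the angle at 10:50:
Hour hand: 10 x 30 + 50 x 0.5 = 325 degrees
Minute hand: 50 x 6 = 300 degrees
Difference: |325 - 300| = 25 degrees
The angle is 25 degrees

Final answer: 25 degrees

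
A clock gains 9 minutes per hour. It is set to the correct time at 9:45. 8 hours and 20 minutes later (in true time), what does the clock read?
For every 60 true minutes, the faulty clock advances 60 + 9 = 69 minutes.
True elapsed: 8 hours and 20 minutes = 500 minutes.
Faulty clock advances: 500 x 69/60 = 575 minutes (drift: 75 minutes ahead).
Shown time: 9:45 + 575 minutes = 7:20.

Final answer: 7:20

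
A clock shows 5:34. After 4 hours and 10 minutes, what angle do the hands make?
First find the time 4 hours and 10 minutes after 5:34.
Total minutes: 5 x 60 + 34 + 4 x 60 + 10 = 584.
584 mod 720 = 584 minutes = 9:44.
Now compute the angle at 9:44:
Hour hand: 9 x 30 + 44 x 0.5 = 292 degrees
Minute hand: 44 x 6 = 264 degrees
Difference: |292 - 264| = 28 degrees
The angle is 28 degrees

Final answer: 28 degrees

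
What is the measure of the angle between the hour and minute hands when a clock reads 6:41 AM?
Hour hand position: 6 x 30 + 41 x 0.5 = 200.5 degrees
Minute hand position: 41 x 6 = 246 degrees
Difference: |200.5 - 246| = 45.5 degrees
The angle between the hands is 45.5 degrees

Final answer: 45.5 degrees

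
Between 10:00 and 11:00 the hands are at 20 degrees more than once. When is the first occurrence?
At t minutes past 10:00, the hour hand is at 30 x 10 + 0.5t degrees and the minute hand is at 6t degrees.
The smaller angle between them is 20 degrees when |30H - 5.5t| = 20 or |30H - 5.5t| = 340.
With H = 10, solve 30 x 10 - 5.5t = +/- target for each target:
  t = (30 x 10 - 20) / 5.5 = 50.91
  t = (30 x 10 + 20) / 5.5 = 58.18
  t = (30 x 10 - 340) / 5.5 = -7.27 (outside (0, 60))
  t = (30 x 10 + 340) / 5.5 = 116.36 (outside (0, 60))
Valid solutions in (0, 60): {50.91, 58.18} minutes.
The first occurrence is t = 50.91 minutes.
The hands form a 20-degree angle at 50.91 minutes past 10:00.

Final answer: 50.91 minutes past 10:00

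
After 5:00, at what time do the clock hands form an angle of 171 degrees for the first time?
At t minutes past 5:00, the hour hand is at 30 x 5 + 0.5t degrees and the minute hand is at 6t degrees.
The smaller angle between them is 171 degrees when |30H - 5.5t| = 171 or |30H - 5.5t| = 189.
With H = 5, solve 30 x 5 - 5.5t = +/- target for each target:
  t = (30 x 5 - 171) / 5.5 = -3.82 (outside (0, 60))
  t = (30 x 5 + 171) / 5.5 = 58.36
  t = (30 x 5 - 189) / 5.5 = -7.09 (outside (0, 60))
  t = (30 x 5 + 189) / 5.5 = 61.64 (outside (0, 60))
Valid solutions in (0, 60): {58.36} minutes.
The first occurrence is t = 58.36 minutes.
The hands form a 171-degree angle at 58.36 minutes past 5:00.

Final answer: 58.36 minutes past 5:00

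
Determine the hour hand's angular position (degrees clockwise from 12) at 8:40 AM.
The hour hand moves 30 degrees per hour and 0.5 degrees per minute.
At 8:40: (8) x 30 + 40 x 0.5 = 240 + 20 = 260 degrees

Final answer: 260 degrees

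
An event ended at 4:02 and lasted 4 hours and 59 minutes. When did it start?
Starting time: 4:02 = 242 total minutes past 12:00
Subtracting: 4 hours and 59 minutes = 299 minutes
242 - 299 = -57 (negative, add 12 hours = 720) = 663 minutes
= 11 hours and 3 minutes past 12:00 = 11:03

Final answer: 11:03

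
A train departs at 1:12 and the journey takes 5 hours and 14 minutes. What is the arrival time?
Starting time: 1:12
Adding 14 minutes to 12 minutes: 12 + 14 = 26 minutes
Adding 5 hours: 1 + 5 = 6
Final time: 6:26

Final answer: 6:26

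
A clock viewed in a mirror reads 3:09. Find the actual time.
Reflection across the vertical (12-6) axis maps a hand at angle A degrees to (360 - A) degrees, which sends a reading of T minutes past 12:00 to (720 - T) minutes past 12:00.
Mirror reads 3:09 = 189 minutes past 12:00.
Actual time: (720 - 189) mod 720 = 531 minutes = 8:51.

Final answer: 8:51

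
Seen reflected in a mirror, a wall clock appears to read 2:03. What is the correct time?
Reflection across the vertical (12-6) axis maps a hand at angle A degrees to (360 - A) degrees, which sends a reading of T minutes past 12:00 to (720 - T) minutes past 12:00.
Mirror reads 2:03 = 123 minutes past 12:00.
Actual time: (720 - 123) mod 720 = 597 minutes = 9:57.

Final answer: 9:57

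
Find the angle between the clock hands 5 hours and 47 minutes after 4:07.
First find the time 5 hours and 47 minutes after 4:07.
Total minutes: 4 x 60 + 7 + 5 x 60 + 47 = 594.
594 mod 720 = 594 minutes = 9:54.
Now compute the angle at 9:54:
Hour hand: 9 x 30 + 54 x 0.5 = 297 degrees
Minute hand: 54 x 6 = 324 degrees
Difference: |297 - 324| = 27 degrees
The angle is 27 degrees

Final answer: 27 degrees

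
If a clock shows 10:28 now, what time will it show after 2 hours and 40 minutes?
Starting time: 10:28
Adding 40 minutes to 28 minutes: 28 + 40 = 68 minutes = 1 hour and 8 minutes
Adding 2 hours: 10 + 2 + 1 (carry) = 13 - 12 = 1
Final time: 1:08

Final answer: 1:08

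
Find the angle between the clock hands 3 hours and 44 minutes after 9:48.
First find the time 3 hours and 44 minutes after 9:48.
Total minutes: 9 x 60 + 48 + 3 x 60 + 44 = 812.
812 mod 720 = 92 minutes = 1:32.
Now compute the angle at 1:32:
Hour hand: 1 x 30 + 32 x 0.5 = 46 degrees
Minute hand: 32 x 6 = 192 degrees
Difference: |46 - 192| = 146 degrees
The angle is 146 degrees

Final answer: 146 degrees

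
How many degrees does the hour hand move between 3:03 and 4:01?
The hour hand moves 0.5 degrees per minute.
Time elapsed: 4:01 - 3:03 = 58 minutes
Angular displacement: 58 x 0.5 = 29 degrees

Final answer: 29 degrees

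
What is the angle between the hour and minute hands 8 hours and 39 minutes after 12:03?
First find the time 8 hours and 39 minutes after 12:03.
Total minutes: 12 x 60 + 3 + 8 x 60 + 39 = 1242.
1242 mod 720 = 522 minutes = 8:42.
Now compute the angle at 8:42:
Hour hand: 8 x 30 + 42 x 0.5 = 261 degrees
Minute hand: 42 x 6 = 252 degrees
Difference: |261 - 252| = 9 degrees
The angle is 9 degrees

Final answer: 9 degrees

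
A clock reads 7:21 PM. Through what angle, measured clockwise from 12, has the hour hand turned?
The hour hand moves 30 degrees per hour and 0.5 degrees per minute.
At 7:21: (7) x 30 + 21 x 0.5 = 210 + 10.5 = 220.5 degrees

Final answer: 220.5 degrees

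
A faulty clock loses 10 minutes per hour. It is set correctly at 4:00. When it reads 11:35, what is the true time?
For every 60 true minutes, the faulty clock advances 50 minutes, so 1 faulty-clock minute corresponds to 60/50 true minutes.
From 4:00 to 11:35 on the faulty dial is 455 minutes.
True elapsed: 455 x 60/50 = 546 minutes = 9 hours and 6 minutes.
True time: 4:00 + 9 hours and 6 minutes = 1:06.

Final answer: 1:06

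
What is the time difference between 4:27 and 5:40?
From 4:27 to 5:40:
(5 x 60 + 40) - (4 x 60 + 27) = 340 - 267 = 73 minutes
= 1 hour and 13 minutes

Final answer: 1 hour and 13 minutes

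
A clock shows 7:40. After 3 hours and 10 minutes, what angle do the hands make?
First find the time 3 hours and 10 minutes after 7:40.
Total minutes: 7 x 60 + 40 + 3 x 60 + 10 = 650.
650 mod 720 = 650 minutes = 10:50.
Now compute the angle at 10:50:
Hour hand: 10 x 30 + 50 x 0.5 = 325 degrees
Minute hand: 50 x 6 = 300 degrees
Difference: |325 - 300| = 25 degrees
The angle is 25 degrees

Final answer: 25 degrees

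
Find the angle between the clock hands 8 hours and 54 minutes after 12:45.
First find the time 8 hours and 54 minutes after 12:45.
Total minutes: 12 x 60 + 45 + 8 x 60 + 54 = 1299.
1299 mod 720 = 579 minutes = 9:39.
Now compute the angle at 9:39:
Hour hand: 9 x 30 + 39 x 0.5 = 289.5 degrees
Minute hand: 39 x 6 = 234 degrees
Difference: |289.5 - 234| = 55.5 degrees
The angle is 55.5 degrees

Final answer: 55.5 degrees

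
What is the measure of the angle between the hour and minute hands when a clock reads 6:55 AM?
Hour hand position: 6 x 30 + 55 x 0.5 = 207.5 degrees
Minute hand position: 55 x 6 = 330 degrees
Difference: |207.5 - 330| = 122.5 degrees
The angle between the hands is 122.5 degrees

Final answer: 122.5 degrees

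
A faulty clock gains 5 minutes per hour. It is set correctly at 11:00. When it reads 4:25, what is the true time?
For every 60 true minutes, the faulty clock advances 65 minutes, so 1 faulty-clock minute corresponds to 60/65 true minutes.
From 11:00 to 4:25 on the faulty dial is 325 minutes.
True elapsed: 325 x 60/65 = 300 minutes = 5 hours.
True time: 11:00 + 5 hours = 4:00.

Final answer: 4:00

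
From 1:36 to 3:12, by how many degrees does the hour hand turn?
The hour hand moves 0.5 degrees per minute.
Time elapsed: 3:12 - 1:36 = 96 minutes
Angular displacement: 96 x 0.5 = 48 degrees

Final answer: 48 degrees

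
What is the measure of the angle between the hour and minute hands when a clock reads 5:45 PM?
Hour hand position: 5 x 30 + 45 x 0.5 = 172.5 degrees
Minute hand position: 45 x 6 = 270 degrees
Difference: |172.5 - 270| = 97.5 degrees
The angle between the hands is 97.5 degrees

Final answer: 97.5 degrees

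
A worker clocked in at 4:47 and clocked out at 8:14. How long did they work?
From 4:47 to 8:14:
(8 x 60 + 14) - (4 x 60 + 47) = 494 - 287 = 207 minutes
= 3 hours and 27 minutes

Final answer: 3 hours and 27 minutes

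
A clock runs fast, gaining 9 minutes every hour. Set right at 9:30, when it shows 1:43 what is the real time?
For every 60 true minutes, the faulty clock advances 69 minutes, so 1 faulty-clock minute corresponds to 60/69 true minutes.
From 9:30 to 1:43 on the faulty dial is 253 minutes.
True elapsed: 253 x 60/69 = 220 minutes = 3 hours and 40 minutes.
True time: 9:30 + 3 hours and 40 minutes = 1:10.

Final answer: 1:10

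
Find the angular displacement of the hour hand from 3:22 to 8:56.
The hour hand moves 0.5 degrees per minute.
Time elapsed: 8:56 - 3:22 = 334 minutes
Angular displacement: 334 x 0.5 = 167 degrees

Final answer: 167 degrees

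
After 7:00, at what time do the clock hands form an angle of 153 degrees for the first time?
At t minutes past 7:00, the hour hand is at 30 x 7 + 0.5t degrees and the minute hand is at 6t degrees.
The smaller angle between them is 153 degrees when |30H - 5.5t| = 153 or |30H - 5.5t| = 207.
With H = 7, solve 30 x 7 - 5.5t = +/- target for each target:
  t = (30 x 7 - 153) / 5.5 = 10.36
  t = (30 x 7 + 153) / 5.5 = 66 (outside (0, 60))
  t = (30 x 7 - 207) / 5.5 = 0.55
  t = (30 x 7 + 207) / 5.5 = 75.82 (outside (0, 60))
Valid solutions in (0, 60): {0.55, 10.36} minutes.
The first occurrence is t = 0.55 minutes.
The hands form a 153-degree angle at 0.55 minutes past 7:00.

Final answer: 0.55 minutes past 7:00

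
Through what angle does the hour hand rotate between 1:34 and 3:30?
The hour hand moves 0.5 degrees per minute.
Time elapsed: 3:30 - 1:34 = 116 minutes
Angular displacement: 116 x 0.5 = 58 degrees

Final answer: 58 degrees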